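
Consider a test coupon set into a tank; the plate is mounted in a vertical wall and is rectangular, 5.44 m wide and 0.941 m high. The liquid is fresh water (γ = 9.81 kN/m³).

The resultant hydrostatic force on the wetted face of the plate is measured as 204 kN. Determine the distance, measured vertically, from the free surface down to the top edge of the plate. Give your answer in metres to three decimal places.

γ = 9.81 kN/m³.
A = 5.44 × 0.941 = 5.11904 m².
From F = γ·h_c·A, the centroid depth is h_c = 204/(9.81 × 5.11904) = 4.06231 m.
The centroid lies 0.941/2 = 0.4705 m below the top edge, so the top edge sits at h_top = 4.06231 − 0.4705 = 3.59181 m below the surface.

d_top ≈ 3.592 m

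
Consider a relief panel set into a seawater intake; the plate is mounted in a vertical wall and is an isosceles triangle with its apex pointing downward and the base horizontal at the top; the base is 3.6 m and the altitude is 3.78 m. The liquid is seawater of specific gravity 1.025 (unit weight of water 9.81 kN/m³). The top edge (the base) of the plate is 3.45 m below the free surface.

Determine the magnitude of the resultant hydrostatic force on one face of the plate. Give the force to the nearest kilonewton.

F ≈ 322 kN

γ = 1.025 × 9.81 = 10.05525 kN/m³.
With the apex down, the centroid sits h/3 = 3.78/3 = 1.26 m below the base (the top edge), so the centroid depth is h_c = 3.45 + 1.26 = 4.71 m.
A = ½ × 3.6 × 3.78 = 6.804 m².
Resultant F = γ·h_c·A = 10.05525 × 4.71 × 6.804 = 322.239 kN.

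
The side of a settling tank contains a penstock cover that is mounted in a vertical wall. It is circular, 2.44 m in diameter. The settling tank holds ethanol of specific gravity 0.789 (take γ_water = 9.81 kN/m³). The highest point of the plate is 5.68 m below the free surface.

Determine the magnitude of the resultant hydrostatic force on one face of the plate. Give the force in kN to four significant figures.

F ≈ 249.7 kN

γ = 0.789 × 9.81 = 7.74009 kN/m³.
The centroid is at the centre, 1.22 m below the top of the plate, so the centroid depth is h_c = 5.68 + 1.22 = 6.9 m.
A = π(1.22)² = 4.67595 m².
Resultant F = γ·h_c·A = 7.74009 × 6.9 × 4.67595 = 249.727 kN.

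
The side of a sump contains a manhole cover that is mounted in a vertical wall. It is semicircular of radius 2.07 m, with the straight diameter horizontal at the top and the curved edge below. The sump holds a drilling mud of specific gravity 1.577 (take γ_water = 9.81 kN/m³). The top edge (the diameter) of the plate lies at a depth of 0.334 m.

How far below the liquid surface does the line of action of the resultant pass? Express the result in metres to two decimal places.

h_p = 1.46 m

γ = 1.577 × 9.81 = 15.47037 kN/m³.
The centroid of a semicircle lies 4r/(3π) = 0.878535 m from the diameter, here below the top edge, so the centroid depth is h_c = 0.334 + 0.878535 = 1.21253 m.
A = πr²/2 = π × 2.07²/2 = 6.73071 m².
Resultant F = γ·h_c·A = 15.47037 × 1.21253 × 6.73071 = 126.257 kN.
I_c = (π/8 − 8/(9π))·r⁴ = 0.109757 × 2.07⁴ = 2.01518 m⁴.
Centre of pressure: y_p = y_c + I_c/(y_c·A) = 1.21253 + 2.01518/(1.21253 × 6.73071) = 1.21253 + 0.246922 = 1.45945 m along the plane.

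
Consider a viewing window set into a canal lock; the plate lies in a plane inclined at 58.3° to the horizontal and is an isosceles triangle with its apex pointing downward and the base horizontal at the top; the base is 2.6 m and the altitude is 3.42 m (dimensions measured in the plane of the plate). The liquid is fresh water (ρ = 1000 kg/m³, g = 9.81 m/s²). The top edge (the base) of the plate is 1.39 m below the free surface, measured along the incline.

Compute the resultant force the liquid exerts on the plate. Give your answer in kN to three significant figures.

F ≈ 93.9 kN

γ = ρg = 1000 × 9.81 = 9810 N/m³ = 9.81 kN/m³.
Let θ = 58.3° be the plate's angle to the horizontal; measure y along the incline from where the plane meets the free surface. Vertical depth h = y·sinθ with sinθ = 0.850811.
With the apex down, the centroid sits h/3 = 3.42/3 = 1.14 m below the base (the top edge), so y_c = 1.39 + 1.14 = 2.53 m and h_c = 2.53 × 0.850811 = 2.15255 m.
A = ½ × 2.6 × 3.42 = 4.446 m².
Resultant F = γ·h_c·A = 9.81 × 2.15255 × 4.446 = 93.884 kN.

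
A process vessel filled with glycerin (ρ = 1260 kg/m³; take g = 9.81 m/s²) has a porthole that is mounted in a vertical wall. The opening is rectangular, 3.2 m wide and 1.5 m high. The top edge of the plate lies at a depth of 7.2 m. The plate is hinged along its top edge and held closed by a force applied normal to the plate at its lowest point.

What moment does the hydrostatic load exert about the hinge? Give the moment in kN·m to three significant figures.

γ = ρg = 1260 × 9.81 / 1000 = 12.3606 kN/m³.
The centroid lies 1.5/2 = 0.75 m below the top edge, so the centroid depth is h_c = 7.2 + 0.75 = 7.95 m.
A = 3.2 × 1.5 = 4.8 m².
Resultant F = γ·h_c·A = 12.3606 × 7.95 × 4.8 = 471.68 kN.
I_c = b·h³/12 = 3.2 × 1.5³/12 = 0.9 m⁴.
Centre of pressure: y_p = y_c + I_c/(y_c·A) = 7.95 + 0.9/(7.95 × 4.8) = 7.95 + 0.0235849 = 7.97358 m along the plane.
The resultant acts 0.75 + 0.0235849 = 0.773585 m (along the plate) below the hinge at the top edge, so the moment about the hinge is M = F × 0.773585 = 471.68 × 0.773585 = 364.885 kN·m.

M ≈ 365 kN·m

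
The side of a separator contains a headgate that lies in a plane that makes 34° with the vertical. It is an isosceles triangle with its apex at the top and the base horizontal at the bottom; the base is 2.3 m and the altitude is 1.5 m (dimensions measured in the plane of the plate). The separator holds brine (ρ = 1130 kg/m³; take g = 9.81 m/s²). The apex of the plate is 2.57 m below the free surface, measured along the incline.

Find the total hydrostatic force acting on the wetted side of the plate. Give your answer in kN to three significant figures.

γ = ρg = 1130 × 9.81 / 1000 = 11.0853 kN/m³.
The plate makes 34° with the vertical, i.e. θ = 90° − 34° = 56° to the horizontal. Measuring y along the incline from the free-surface line, vertical depth h = y·sinθ with sinθ = 0.829038.
With the apex up, the centroid sits 2h/3 = 2 × 1.5/3 = 1 m below the apex, so y_c = 2.57 + 1 = 3.57 m and h_c = 3.57 × 0.829038 = 2.95967 m.
A = ½ × 2.3 × 1.5 = 1.725 m².
Resultant F = γ·h_c·A = 11.0853 × 2.95967 × 1.725 = 56.5952 kN.

F ≈ 56.6 kN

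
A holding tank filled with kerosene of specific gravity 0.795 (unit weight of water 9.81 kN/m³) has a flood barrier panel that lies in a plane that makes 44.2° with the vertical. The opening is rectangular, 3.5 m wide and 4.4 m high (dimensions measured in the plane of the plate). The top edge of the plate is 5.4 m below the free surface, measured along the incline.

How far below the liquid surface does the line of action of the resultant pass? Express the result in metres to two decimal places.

h_p = 5.60 m

γ = 0.795 × 9.81 = 7.79895 kN/m³.
The plate makes 44.2° with the vertical, i.e. θ = 90° − 44.2° = 45.8° to the horizontal. Measuring y along the incline from the free-surface line, vertical depth h = y·sinθ with sinθ = 0.716911.
The centroid lies 4.4/2 = 2.2 m below the top edge, so y_c = 5.4 + 2.2 = 7.6 m and h_c = 7.6 × 0.716911 = 5.44852 m.
A = 3.5 × 4.4 = 15.4 m².
Resultant F = γ·h_c·A = 7.79895 × 5.44852 × 15.4 = 654.388 kN.
I_c = b·h³/12 = 3.5 × 4.4³/12 = 24.8453 m⁴.
Centre of pressure: y_p = y_c + I_c/(y_c·A) = 7.6 + 24.8453/(7.6 × 15.4) = 7.6 + 0.21228 = 7.81228 m along the plane.
Vertically, h_p = y_p·sinθ = 7.81228 × 0.716911 = 5.60071 m.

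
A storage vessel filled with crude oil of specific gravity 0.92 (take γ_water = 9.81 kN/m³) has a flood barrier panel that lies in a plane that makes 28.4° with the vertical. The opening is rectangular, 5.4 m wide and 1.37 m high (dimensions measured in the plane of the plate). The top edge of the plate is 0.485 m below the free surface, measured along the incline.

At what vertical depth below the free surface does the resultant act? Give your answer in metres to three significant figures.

h_p = 1.15 m

γ = 0.92 × 9.81 = 9.0252 kN/m³.
The plate makes 28.4° with the vertical, i.e. θ = 90° − 28.4° = 61.6° to the horizontal. Measuring y along the incline from the free-surface line, vertical depth h = y·sinθ with sinθ = 0.879649.
The centroid lies 1.37/2 = 0.685 m below the top edge, so y_c = 0.485 + 0.685 = 1.17 m and h_c = 1.17 × 0.879649 = 1.02919 m.
A = 5.4 × 1.37 = 7.398 m².
Resultant F = γ·h_c·A = 9.0252 × 1.02919 × 7.398 = 68.7174 kN.
I_c = b·h³/12 = 5.4 × 1.37³/12 = 1.15711 m⁴.
Centre of pressure: y_p = y_c + I_c/(y_c·A) = 1.17 + 1.15711/(1.17 × 7.398) = 1.17 + 0.133682 = 1.30368 m along the plane.
Vertically, h_p = y_p·sinθ = 1.30368 × 0.879649 = 1.14678 m.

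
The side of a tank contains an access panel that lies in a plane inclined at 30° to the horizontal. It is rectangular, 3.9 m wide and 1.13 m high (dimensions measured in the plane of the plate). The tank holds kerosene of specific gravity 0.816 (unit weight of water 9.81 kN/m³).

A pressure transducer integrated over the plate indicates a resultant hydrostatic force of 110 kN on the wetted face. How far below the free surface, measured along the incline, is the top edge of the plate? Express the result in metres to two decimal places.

y_top ≈ 5.67 m

γ = 0.816 × 9.81 = 8.00496 kN/m³.
A = 3.9 × 1.13 = 4.407 m².
From F = γ·h_c·A, the centroid depth is h_c = 110/(8.00496 × 4.407) = 3.1181 m.
Let θ = 30° be the plate's angle to the horizontal; measure y along the incline from where the plane meets the free surface. Vertical depth h = y·sinθ with sinθ = 0.500000.
Along the incline, y_c = h_c/sinθ = 3.1181/0.500000 = 6.2362 m.
The centroid lies 1.13/2 = 0.565 m below the top edge, so the top edge sits at y_top = 6.2362 − 0.565 = 5.6712 m along the incline.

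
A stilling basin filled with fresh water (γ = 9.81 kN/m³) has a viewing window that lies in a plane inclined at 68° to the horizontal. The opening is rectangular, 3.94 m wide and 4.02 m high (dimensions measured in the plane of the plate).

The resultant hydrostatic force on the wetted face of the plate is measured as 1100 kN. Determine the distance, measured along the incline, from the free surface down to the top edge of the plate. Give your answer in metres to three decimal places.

γ = 9.81 kN/m³.
A = 3.94 × 4.02 = 15.8388 m².
From F = γ·h_c·A, the centroid depth is h_c = 1100/(9.81 × 15.8388) = 7.07948 m.
Let θ = 68° be the plate's angle to the horizontal; measure y along the incline from where the plane meets the free surface. Vertical depth h = y·sinθ with sinθ = 0.927184.
Along the incline, y_c = h_c/sinθ = 7.07948/0.927184 = 7.63546 m.
The centroid lies 4.02/2 = 2.01 m below the top edge, so the top edge sits at y_top = 7.63546 − 2.01 = 5.62546 m along the incline.

y_top ≈ 5.625 m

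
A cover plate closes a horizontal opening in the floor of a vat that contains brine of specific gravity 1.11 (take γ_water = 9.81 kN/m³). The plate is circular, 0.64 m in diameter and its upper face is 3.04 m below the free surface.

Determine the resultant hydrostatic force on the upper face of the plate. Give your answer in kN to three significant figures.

γ = 1.11 × 9.81 = 10.8891 kN/m³.
The plate is horizontal, so pressure is uniform at p = γ·h = 10.8891 × 3.04 = 33.1029 kN/m².
A = π(0.32)² = 0.321699 m².
F = p·A = 33.1029 × 0.321699 = 10.6492 kN.

F ≈ 10.6 kN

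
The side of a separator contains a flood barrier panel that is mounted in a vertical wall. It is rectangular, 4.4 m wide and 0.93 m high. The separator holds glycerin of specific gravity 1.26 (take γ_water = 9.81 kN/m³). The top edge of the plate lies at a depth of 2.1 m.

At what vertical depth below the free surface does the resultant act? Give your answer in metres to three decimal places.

h_p = 2.593 m

γ = 1.26 × 9.81 = 12.3606 kN/m³.
The centroid lies 0.93/2 = 0.465 m below the top edge, so the centroid depth is h_c = 2.1 + 0.465 = 2.565 m.
A = 4.4 × 0.93 = 4.092 m².
Resultant F = γ·h_c·A = 12.3606 × 2.565 × 4.092 = 129.737 kN.
I_c = b·h³/12 = 4.4 × 0.93³/12 = 0.294931 m⁴.
Centre of pressure: y_p = y_c + I_c/(y_c·A) = 2.565 + 0.294931/(2.565 × 4.092) = 2.565 + 0.0280994 = 2.5931 m along the plane.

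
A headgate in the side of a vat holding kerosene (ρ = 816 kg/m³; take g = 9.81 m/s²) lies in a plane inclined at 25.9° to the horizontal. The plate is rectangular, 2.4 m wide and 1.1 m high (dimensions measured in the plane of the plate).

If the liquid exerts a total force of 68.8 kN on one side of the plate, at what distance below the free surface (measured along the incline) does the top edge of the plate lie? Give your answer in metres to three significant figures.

y_top ≈ 6.90 m

γ = ρg = 816 × 9.81 / 1000 = 8.00496 kN/m³.
A = 2.4 × 1.1 = 2.64 m².
From F = γ·h_c·A, the centroid depth is h_c = 68.8/(8.00496 × 2.64) = 3.25556 m.
Let θ = 25.9° be the plate's angle to the horizontal; measure y along the incline from where the plane meets the free surface. Vertical depth h = y·sinθ with sinθ = 0.436802.
Along the incline, y_c = h_c/sinθ = 3.25556/0.436802 = 7.45317 m.
The centroid lies 1.1/2 = 0.55 m below the top edge, so the top edge sits at y_top = 7.45317 − 0.55 = 6.90317 m along the incline.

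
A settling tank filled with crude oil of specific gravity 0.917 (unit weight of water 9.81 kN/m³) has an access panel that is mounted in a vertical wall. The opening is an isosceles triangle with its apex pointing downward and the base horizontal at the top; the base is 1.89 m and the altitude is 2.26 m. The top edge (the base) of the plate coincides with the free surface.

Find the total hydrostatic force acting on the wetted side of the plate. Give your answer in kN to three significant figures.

F ≈ 14.5 kN

γ = 0.917 × 9.81 = 8.99577 kN/m³.
With the apex down, the centroid sits h/3 = 2.26/3 = 0.753333 m below the base (the top edge), so the centroid depth is h_c = 0.753333 m.
A = ½ × 1.89 × 2.26 = 2.1357 m².
Resultant F = γ·h_c·A = 8.99577 × 0.753333 × 2.1357 = 14.4732 kN.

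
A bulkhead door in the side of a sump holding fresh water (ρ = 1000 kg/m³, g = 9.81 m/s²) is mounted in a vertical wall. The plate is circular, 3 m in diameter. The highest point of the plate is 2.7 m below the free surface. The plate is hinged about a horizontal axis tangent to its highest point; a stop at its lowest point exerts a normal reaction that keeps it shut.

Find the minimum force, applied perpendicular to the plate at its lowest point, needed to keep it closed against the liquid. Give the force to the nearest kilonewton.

P ≈ 159 kN

γ = ρg = 1000 × 9.81 = 9810 N/m³ = 9.81 kN/m³.
The centroid is at the centre, 1.5 m below the top of the plate, so the centroid depth is h_c = 2.7 + 1.5 = 4.2 m.
A = π(1.5)² = 7.06858 m².
Resultant F = γ·h_c·A = 9.81 × 4.2 × 7.06858 = 291.24 kN.
I_c = πr⁴/4 = π × 1.5⁴/4 = 3.97608 m⁴.
Centre of pressure: y_p = y_c + I_c/(y_c·A) = 4.2 + 3.97608/(4.2 × 7.06858) = 4.2 + 0.133929 = 4.33393 m along the plane.
The resultant acts 1.5 + 0.133929 = 1.63393 m (along the plate) below the hinge at the top edge, so the moment about the hinge is M = F × 1.63393 = 291.24 × 1.63393 = 475.866 kN·m.
A normal force at the bottom, 3 m from the hinge, must supply this moment: P = 475.866/3 = 158.622 kN.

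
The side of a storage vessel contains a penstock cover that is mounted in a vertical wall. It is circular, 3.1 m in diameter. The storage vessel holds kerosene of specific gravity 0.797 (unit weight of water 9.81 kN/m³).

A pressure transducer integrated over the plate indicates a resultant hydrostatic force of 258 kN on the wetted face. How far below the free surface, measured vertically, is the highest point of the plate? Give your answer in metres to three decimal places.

d_top ≈ 2.822 m

γ = 0.797 × 9.81 = 7.81857 kN/m³.
A = π(1.55)² = 7.54768 m².
From F = γ·h_c·A, the centroid depth is h_c = 258/(7.81857 × 7.54768) = 4.37199 m.
The centroid is at the centre, 1.55 m below the top of the plate, so the highest point sits at h_top = 4.37199 − 1.55 = 2.82199 m below the surface.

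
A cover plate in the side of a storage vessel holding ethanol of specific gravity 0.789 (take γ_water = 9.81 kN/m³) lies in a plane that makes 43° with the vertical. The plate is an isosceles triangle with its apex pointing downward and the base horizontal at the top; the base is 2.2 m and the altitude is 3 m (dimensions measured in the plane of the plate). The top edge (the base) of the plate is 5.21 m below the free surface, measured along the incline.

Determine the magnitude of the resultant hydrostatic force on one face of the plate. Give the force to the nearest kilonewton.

F ≈ 116 kN

γ = 0.789 × 9.81 = 7.74009 kN/m³.
The plate makes 43° with the vertical, i.e. θ = 90° − 43° = 47° to the horizontal. Measuring y along the incline from the free-surface line, vertical depth h = y·sinθ with sinθ = 0.731354.
With the apex down, the centroid sits h/3 = 3/3 = 1 m below the base (the top edge), so y_c = 5.21 + 1 = 6.21 m and h_c = 6.21 × 0.731354 = 4.54171 m.
A = ½ × 2.2 × 3 = 3.3 m².
Resultant F = γ·h_c·A = 7.74009 × 4.54171 × 3.3 = 116.006 kN.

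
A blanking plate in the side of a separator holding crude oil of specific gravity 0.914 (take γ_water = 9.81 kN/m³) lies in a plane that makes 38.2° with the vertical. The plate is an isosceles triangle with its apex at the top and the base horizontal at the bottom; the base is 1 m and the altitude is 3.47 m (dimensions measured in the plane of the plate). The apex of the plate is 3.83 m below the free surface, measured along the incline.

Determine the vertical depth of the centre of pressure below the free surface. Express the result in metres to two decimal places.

h_p = 4.91 m

γ = 0.914 × 9.81 = 8.96634 kN/m³.
The plate makes 38.2° with the vertical, i.e. θ = 90° − 38.2° = 51.8° to the horizontal. Measuring y along the incline from the free-surface line, vertical depth h = y·sinθ with sinθ = 0.785857.
With the apex up, the centroid sits 2h/3 = 2 × 3.47/3 = 2.31333 m below the apex, so y_c = 3.83 + 2.31333 = 6.14333 m and h_c = 6.14333 × 0.785857 = 4.82778 m.
A = ½ × 1 × 3.47 = 1.735 m².
Resultant F = γ·h_c·A = 8.96634 × 4.82778 × 1.735 = 75.1038 kN.
I_c = b·h³/36 = 1 × 3.47³/36 = 1.16061 m⁴.
Centre of pressure: y_p = y_c + I_c/(y_c·A) = 6.14333 + 1.16061/(6.14333 × 1.735) = 6.14333 + 0.108889 = 6.25222 m along the plane.
Vertically, h_p = y_p·sinθ = 6.25222 × 0.785857 = 4.91335 m.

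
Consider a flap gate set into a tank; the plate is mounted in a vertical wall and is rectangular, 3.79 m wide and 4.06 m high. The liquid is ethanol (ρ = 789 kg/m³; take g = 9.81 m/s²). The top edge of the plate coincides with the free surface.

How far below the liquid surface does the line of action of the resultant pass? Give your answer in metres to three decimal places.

h_p = 2.707 m

γ = ρg = 789 × 9.81 / 1000 = 7.74009 kN/m³.
The centroid lies 4.06/2 = 2.03 m below the top edge, so the centroid depth is h_c = 2.03 m.
A = 3.79 × 4.06 = 15.3874 m².
Resultant F = γ·h_c·A = 7.74009 × 2.03 × 15.3874 = 241.773 kN.
I_c = b·h³/12 = 3.79 × 4.06³/12 = 21.1366 m⁴.
Centre of pressure: y_p = y_c + I_c/(y_c·A) = 2.03 + 21.1366/(2.03 × 15.3874) = 2.03 + 0.676665 = 2.70666 m along the plane.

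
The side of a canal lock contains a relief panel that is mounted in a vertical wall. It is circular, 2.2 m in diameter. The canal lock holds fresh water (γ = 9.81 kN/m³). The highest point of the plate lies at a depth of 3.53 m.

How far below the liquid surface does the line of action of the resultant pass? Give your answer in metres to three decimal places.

h_p = 4.695 m

γ = 9.81 kN/m³.
The centroid is at the centre, 1.1 m below the top of the plate, so the centroid depth is h_c = 3.53 + 1.1 = 4.63 m.
A = π(1.1)² = 3.80133 m².
Resultant F = γ·h_c·A = 9.81 × 4.63 × 3.80133 = 172.658 kN.
I_c = πr⁴/4 = π × 1.1⁴/4 = 1.1499 m⁴.
Centre of pressure: y_p = y_c + I_c/(y_c·A) = 4.63 + 1.1499/(4.63 × 3.80133) = 4.63 + 0.0653346 = 4.69533 m along the plane.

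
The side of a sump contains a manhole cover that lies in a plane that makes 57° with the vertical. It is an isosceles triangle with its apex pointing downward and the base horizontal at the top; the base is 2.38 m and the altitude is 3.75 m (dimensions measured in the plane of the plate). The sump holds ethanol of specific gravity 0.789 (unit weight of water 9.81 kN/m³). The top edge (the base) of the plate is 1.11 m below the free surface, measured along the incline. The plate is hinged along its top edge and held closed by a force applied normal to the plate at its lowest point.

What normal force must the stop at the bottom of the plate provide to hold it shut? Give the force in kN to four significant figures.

P ≈ 18.72 kN

γ = 0.789 × 9.81 = 7.74009 kN/m³.
The plate makes 57° with the vertical, i.e. θ = 90° − 57° = 33° to the horizontal. Measuring y along the incline from the free-surface line, vertical depth h = y·sinθ with sinθ = 0.544639.
With the apex down, the centroid sits h/3 = 3.75/3 = 1.25 m below the base (the top edge), so y_c = 1.11 + 1.25 = 2.36 m and h_c = 2.36 × 0.544639 = 1.28535 m.
A = ½ × 2.38 × 3.75 = 4.4625 m².
Resultant F = γ·h_c·A = 7.74009 × 1.28535 × 4.4625 = 44.3962 kN.
I_c = b·h³/36 = 2.38 × 3.75³/36 = 3.48633 m⁴.
Centre of pressure: y_p = y_c + I_c/(y_c·A) = 2.36 + 3.48633/(2.36 × 4.4625) = 2.36 + 0.331038 = 2.69104 m along the plane.
The resultant acts 1.25 + 0.331038 = 1.58104 m (along the plate) below the hinge at the top edge, so the moment about the hinge is M = F × 1.58104 = 44.3962 × 1.58104 = 70.1922 kN·m.
A normal force at the bottom, 3.75 m from the hinge, must supply this moment: P = 70.1922/3.75 = 18.7179 kN.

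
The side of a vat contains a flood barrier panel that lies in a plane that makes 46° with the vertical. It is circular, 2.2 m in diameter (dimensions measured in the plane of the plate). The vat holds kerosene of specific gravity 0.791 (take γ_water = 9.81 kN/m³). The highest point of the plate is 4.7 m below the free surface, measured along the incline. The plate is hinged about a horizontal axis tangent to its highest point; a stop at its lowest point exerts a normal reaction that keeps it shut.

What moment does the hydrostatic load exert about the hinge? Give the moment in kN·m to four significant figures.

M ≈ 136.9 kN·m

γ = 0.791 × 9.81 = 7.75971 kN/m³.
The plate makes 46° with the vertical, i.e. θ = 90° − 46° = 44° to the horizontal. Measuring y along the incline from the free-surface line, vertical depth h = y·sinθ with sinθ = 0.694658.
The centroid is at the centre, 1.1 m below the top of the plate, so y_c = 4.7 + 1.1 = 5.8 m and h_c = 5.8 × 0.694658 = 4.02902 m.
A = π(1.1)² = 3.80133 m².
Resultant F = γ·h_c·A = 7.75971 × 4.02902 × 3.80133 = 118.845 kN.
I_c = πr⁴/4 = π × 1.1⁴/4 = 1.1499 m⁴.
Centre of pressure: y_p = y_c + I_c/(y_c·A) = 5.8 + 1.1499/(5.8 × 3.80133) = 5.8 + 0.0521551 = 5.85216 m along the plane.
The resultant acts 1.1 + 0.0521551 = 1.15216 m (along the plate) below the hinge at the top edge, so the moment about the hinge is M = F × 1.15216 = 118.845 × 1.15216 = 136.928 kN·m.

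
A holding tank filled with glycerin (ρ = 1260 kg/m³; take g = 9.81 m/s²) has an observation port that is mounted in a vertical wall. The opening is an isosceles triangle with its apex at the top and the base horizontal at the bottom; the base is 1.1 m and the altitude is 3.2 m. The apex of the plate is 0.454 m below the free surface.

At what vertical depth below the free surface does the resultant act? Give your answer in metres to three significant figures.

h_p = 2.81 m

γ = ρg = 1260 × 9.81 / 1000 = 12.3606 kN/m³.
With the apex up, the centroid sits 2h/3 = 2 × 3.2/3 = 2.13333 m below the apex, so the centroid depth is h_c = 0.454 + 2.13333 = 2.58733 m.
A = ½ × 1.1 × 3.2 = 1.76 m².
Resultant F = γ·h_c·A = 12.3606 × 2.58733 × 1.76 = 56.2865 kN.
I_c = b·h³/36 = 1.1 × 3.2³/36 = 1.00124 m⁴.
Centre of pressure: y_p = y_c + I_c/(y_c·A) = 2.58733 + 1.00124/(2.58733 × 1.76) = 2.58733 + 0.219874 = 2.8072 m along the plane.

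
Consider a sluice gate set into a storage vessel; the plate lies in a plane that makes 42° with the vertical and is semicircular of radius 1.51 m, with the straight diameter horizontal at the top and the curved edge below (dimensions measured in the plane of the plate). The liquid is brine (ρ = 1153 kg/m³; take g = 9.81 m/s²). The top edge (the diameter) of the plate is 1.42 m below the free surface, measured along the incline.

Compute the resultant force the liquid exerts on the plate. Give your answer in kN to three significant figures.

γ = ρg = 1153 × 9.81 / 1000 = 11.31093 kN/m³.
The plate makes 42° with the vertical, i.e. θ = 90° − 42° = 48° to the horizontal. Measuring y along the incline from the free-surface line, vertical depth h = y·sinθ with sinθ = 0.743145.
The centroid of a semicircle lies 4r/(3π) = 0.640864 m from the diameter, here below the top edge, so y_c = 1.42 + 0.640864 = 2.06086 m and h_c = 2.06086 × 0.743145 = 1.53152 m.
A = πr²/2 = π × 1.51²/2 = 3.58157 m².
Resultant F = γ·h_c·A = 11.31093 × 1.53152 × 3.58157 = 62.0432 kN.

F ≈ 62.0 kN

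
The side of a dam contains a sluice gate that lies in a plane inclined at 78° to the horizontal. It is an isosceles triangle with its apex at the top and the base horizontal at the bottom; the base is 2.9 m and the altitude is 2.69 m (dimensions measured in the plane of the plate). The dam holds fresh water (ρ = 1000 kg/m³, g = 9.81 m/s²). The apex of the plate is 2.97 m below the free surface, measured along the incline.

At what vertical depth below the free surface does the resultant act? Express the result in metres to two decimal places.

h_p = 4.74 m

γ = ρg = 1000 × 9.81 = 9810 N/m³ = 9.81 kN/m³.
Let θ = 78° be the plate's angle to the horizontal; measure y along the incline from where the plane meets the free surface. Vertical depth h = y·sinθ with sinθ = 0.978148.
With the apex up, the centroid sits 2h/3 = 2 × 2.69/3 = 1.79333 m below the apex, so y_c = 2.97 + 1.79333 = 4.76333 m and h_c = 4.76333 × 0.978148 = 4.65924 m.
A = ½ × 2.9 × 2.69 = 3.9005 m².
Resultant F = γ·h_c·A = 9.81 × 4.65924 × 3.9005 = 178.281 kN.
I_c = b·h³/36 = 2.9 × 2.69³/36 = 1.56802 m⁴.
Centre of pressure: y_p = y_c + I_c/(y_c·A) = 4.76333 + 1.56802/(4.76333 × 3.9005) = 4.76333 + 0.0843958 = 4.84773 m along the plane.
Vertically, h_p = y_p·sinθ = 4.84773 × 0.978148 = 4.7418 m.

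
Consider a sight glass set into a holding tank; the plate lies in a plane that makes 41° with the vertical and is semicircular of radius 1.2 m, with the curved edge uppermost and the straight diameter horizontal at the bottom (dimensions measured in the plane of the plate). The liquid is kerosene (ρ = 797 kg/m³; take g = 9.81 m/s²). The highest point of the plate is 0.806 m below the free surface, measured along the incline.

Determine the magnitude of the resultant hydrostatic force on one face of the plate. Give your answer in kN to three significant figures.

γ = ρg = 797 × 9.81 / 1000 = 7.81857 kN/m³.
The plate makes 41° with the vertical, i.e. θ = 90° − 41° = 49° to the horizontal. Measuring y along the incline from the free-surface line, vertical depth h = y·sinθ with sinθ = 0.754710.
The centroid lies 4r/(3π) = 0.509296 m above the diameter, so r − 4r/(3π) = 1.2 − 0.509296 = 0.690704 m below the topmost point, so y_c = 0.806 + 0.690704 = 1.4967 m and h_c = 1.4967 × 0.754710 = 1.12957 m.
A = πr²/2 = π × 1.2²/2 = 2.26195 m².
Resultant F = γ·h_c·A = 7.81857 × 1.12957 × 2.26195 = 19.9767 kN.

F ≈ 20.0 kN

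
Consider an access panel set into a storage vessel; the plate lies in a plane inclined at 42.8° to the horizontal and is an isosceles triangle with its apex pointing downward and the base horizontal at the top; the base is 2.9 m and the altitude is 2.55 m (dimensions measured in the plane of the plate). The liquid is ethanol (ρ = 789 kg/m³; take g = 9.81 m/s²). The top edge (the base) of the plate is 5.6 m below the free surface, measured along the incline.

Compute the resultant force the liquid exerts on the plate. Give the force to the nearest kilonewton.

γ = ρg = 789 × 9.81 / 1000 = 7.74009 kN/m³.
Let θ = 42.8° be the plate's angle to the horizontal; measure y along the incline from where the plane meets the free surface. Vertical depth h = y·sinθ with sinθ = 0.679441.
With the apex down, the centroid sits h/3 = 2.55/3 = 0.85 m below the base (the top edge), so y_c = 5.6 + 0.85 = 6.45 m and h_c = 6.45 × 0.679441 = 4.38239 m.
A = ½ × 2.9 × 2.55 = 3.6975 m².
Resultant F = γ·h_c·A = 7.74009 × 4.38239 × 3.6975 = 125.42 kN.

F ≈ 125 kN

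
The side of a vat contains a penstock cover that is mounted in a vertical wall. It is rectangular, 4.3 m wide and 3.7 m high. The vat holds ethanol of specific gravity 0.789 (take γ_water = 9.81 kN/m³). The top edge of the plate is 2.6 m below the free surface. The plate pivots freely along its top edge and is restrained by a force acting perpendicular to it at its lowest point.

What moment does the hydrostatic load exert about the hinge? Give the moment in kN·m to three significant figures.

M ≈ 1150 kN·m

γ = 0.789 × 9.81 = 7.74009 kN/m³.
The centroid lies 3.7/2 = 1.85 m below the top edge, so the centroid depth is h_c = 2.6 + 1.85 = 4.45 m.
A = 4.3 × 3.7 = 15.91 m².
Resultant F = γ·h_c·A = 7.74009 × 4.45 × 15.91 = 547.995 kN.
I_c = b·h³/12 = 4.3 × 3.7³/12 = 18.1507 m⁴.
Centre of pressure: y_p = y_c + I_c/(y_c·A) = 4.45 + 18.1507/(4.45 × 15.91) = 4.45 + 0.256368 = 4.70637 m along the plane.
The resultant acts 1.85 + 0.256368 = 2.10637 m (along the plate) below the hinge at the top edge, so the moment about the hinge is M = F × 2.10637 = 547.995 × 2.10637 = 1154.28 kN·m.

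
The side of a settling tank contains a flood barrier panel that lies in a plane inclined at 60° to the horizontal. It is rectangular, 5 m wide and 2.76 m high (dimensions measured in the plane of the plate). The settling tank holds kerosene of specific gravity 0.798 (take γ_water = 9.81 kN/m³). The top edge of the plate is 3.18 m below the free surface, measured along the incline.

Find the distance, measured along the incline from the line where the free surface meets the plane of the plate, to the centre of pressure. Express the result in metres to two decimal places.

γ = 0.798 × 9.81 = 7.82838 kN/m³.
Let θ = 60° be the plate's angle to the horizontal; measure y along the incline from where the plane meets the free surface. Vertical depth h = y·sinθ with sinθ = 0.866025.
The centroid lies 2.76/2 = 1.38 m below the top edge, so y_c = 3.18 + 1.38 = 4.56 m and h_c = 4.56 × 0.866025 = 3.94907 m.
A = 5 × 2.76 = 13.8 m².
Resultant F = γ·h_c·A = 7.82838 × 3.94907 × 13.8 = 426.625 kN.
I_c = b·h³/12 = 5 × 2.76³/12 = 8.76024 m⁴.
Centre of pressure: y_p = y_c + I_c/(y_c·A) = 4.56 + 8.76024/(4.56 × 13.8) = 4.56 + 0.139211 = 4.69921 m along the plane.

y_p = 4.70 m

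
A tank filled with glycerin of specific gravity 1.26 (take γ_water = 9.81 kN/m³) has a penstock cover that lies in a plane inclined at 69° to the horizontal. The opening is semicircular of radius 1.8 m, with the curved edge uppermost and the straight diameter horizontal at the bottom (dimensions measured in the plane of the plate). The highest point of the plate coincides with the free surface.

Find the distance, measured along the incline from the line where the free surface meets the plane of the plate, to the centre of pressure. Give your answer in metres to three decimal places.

y_p = 1.255 m

γ = 1.26 × 9.81 = 12.3606 kN/m³.
Let θ = 69° be the plate's angle to the horizontal; measure y along the incline from where the plane meets the free surface. Vertical depth h = y·sinθ with sinθ = 0.933580.
The centroid lies 4r/(3π) = 0.763944 m above the diameter, so r − 4r/(3π) = 1.8 − 0.763944 = 1.03606 m below the topmost point, so y_c = 1.03606 m and h_c = 1.03606 × 0.933580 = 0.967245 m.
A = πr²/2 = π × 1.8²/2 = 5.08938 m².
Resultant F = γ·h_c·A = 12.3606 × 0.967245 × 5.08938 = 60.8472 kN.
I_c = (π/8 − 8/(9π))·r⁴ = 0.109757 × 1.8⁴ = 1.15219 m⁴.
Centre of pressure: y_p = y_c + I_c/(y_c·A) = 1.03606 + 1.15219/(1.03606 × 5.08938) = 1.03606 + 0.218512 = 1.25457 m along the plane.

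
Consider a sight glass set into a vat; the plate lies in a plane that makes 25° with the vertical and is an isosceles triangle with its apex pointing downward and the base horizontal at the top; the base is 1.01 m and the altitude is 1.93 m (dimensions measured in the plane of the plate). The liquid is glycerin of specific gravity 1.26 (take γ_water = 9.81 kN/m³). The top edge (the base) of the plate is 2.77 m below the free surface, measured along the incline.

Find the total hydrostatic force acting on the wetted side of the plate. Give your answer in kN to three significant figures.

γ = 1.26 × 9.81 = 12.3606 kN/m³.
The plate makes 25° with the vertical, i.e. θ = 90° − 25° = 65° to the horizontal. Measuring y along the incline from the free-surface line, vertical depth h = y·sinθ with sinθ = 0.906308.
With the apex down, the centroid sits h/3 = 1.93/3 = 0.643333 m below the base (the top edge), so y_c = 2.77 + 0.643333 = 3.41333 m and h_c = 3.41333 × 0.906308 = 3.09353 m.
A = ½ × 1.01 × 1.93 = 0.97465 m².
Resultant F = γ·h_c·A = 12.3606 × 3.09353 × 0.97465 = 37.2686 kN.

F ≈ 37.3 kN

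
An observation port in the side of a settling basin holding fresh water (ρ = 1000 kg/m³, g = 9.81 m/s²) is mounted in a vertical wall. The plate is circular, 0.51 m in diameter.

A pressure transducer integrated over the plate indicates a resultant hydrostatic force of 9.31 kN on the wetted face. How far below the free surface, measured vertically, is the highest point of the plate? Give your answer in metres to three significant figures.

d_top ≈ 4.39 m

γ = ρg = 1000 × 9.81 = 9810 N/m³ = 9.81 kN/m³.
A = π(0.255)² = 0.204282 m².
From F = γ·h_c·A, the centroid depth is h_c = 9.31/(9.81 × 0.204282) = 4.64569 m.
The centroid is at the centre, 0.255 m below the top of the plate, so the highest point sits at h_top = 4.64569 − 0.255 = 4.39069 m below the surface.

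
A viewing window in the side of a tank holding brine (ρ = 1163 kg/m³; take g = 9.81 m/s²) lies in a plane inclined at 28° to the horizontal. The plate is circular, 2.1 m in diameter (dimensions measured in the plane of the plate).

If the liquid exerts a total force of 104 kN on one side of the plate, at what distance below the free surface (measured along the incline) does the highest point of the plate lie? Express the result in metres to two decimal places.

y_top ≈ 4.56 m

γ = ρg = 1163 × 9.81 / 1000 = 11.40903 kN/m³.
A = π(1.05)² = 3.46361 m².
From F = γ·h_c·A, the centroid depth is h_c = 104/(11.40903 × 3.46361) = 2.63182 m.
Let θ = 28° be the plate's angle to the horizontal; measure y along the incline from where the plane meets the free surface. Vertical depth h = y·sinθ with sinθ = 0.469472.
Along the incline, y_c = h_c/sinθ = 2.63182/0.469472 = 5.60591 m.
The centroid is at the centre, 1.05 m below the top of the plate, so the highest point sits at y_top = 5.60591 − 1.05 = 4.55591 m along the incline.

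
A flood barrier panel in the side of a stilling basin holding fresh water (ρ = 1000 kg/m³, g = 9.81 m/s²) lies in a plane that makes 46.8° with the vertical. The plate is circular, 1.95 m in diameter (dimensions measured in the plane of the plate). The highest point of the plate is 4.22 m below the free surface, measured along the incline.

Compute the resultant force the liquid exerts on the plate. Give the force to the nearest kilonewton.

F ≈ 104 kN

γ = ρg = 1000 × 9.81 = 9810 N/m³ = 9.81 kN/m³.
The plate makes 46.8° with the vertical, i.e. θ = 90° − 46.8° = 43.2° to the horizontal. Measuring y along the incline from the free-surface line, vertical depth h = y·sinθ with sinθ = 0.684547.
The centroid is at the centre, 0.975 m below the top of the plate, so y_c = 4.22 + 0.975 = 5.195 m and h_c = 5.195 × 0.684547 = 3.55622 m.
A = π(0.975)² = 2.98648 m².
Resultant F = γ·h_c·A = 9.81 × 3.55622 × 2.98648 = 104.188 kN.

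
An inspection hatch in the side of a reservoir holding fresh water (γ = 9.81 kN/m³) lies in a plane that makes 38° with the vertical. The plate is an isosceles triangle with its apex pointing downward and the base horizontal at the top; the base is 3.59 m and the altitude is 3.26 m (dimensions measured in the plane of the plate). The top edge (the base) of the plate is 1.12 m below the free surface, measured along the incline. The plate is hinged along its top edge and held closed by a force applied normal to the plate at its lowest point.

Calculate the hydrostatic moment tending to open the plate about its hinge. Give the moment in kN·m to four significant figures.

M ≈ 135.2 kN·m

γ = 9.81 kN/m³.
The plate makes 38° with the vertical, i.e. θ = 90° − 38° = 52° to the horizontal. Measuring y along the incline from the free-surface line, vertical depth h = y·sinθ with sinθ = 0.788011.
With the apex down, the centroid sits h/3 = 3.26/3 = 1.08667 m below the base (the top edge), so y_c = 1.12 + 1.08667 = 2.20667 m and h_c = 2.20667 × 0.788011 = 1.73888 m.
A = ½ × 3.59 × 3.26 = 5.8517 m².
Resultant F = γ·h_c·A = 9.81 × 1.73888 × 5.8517 = 99.8207 kN.
I_c = b·h³/36 = 3.59 × 3.26³/36 = 3.45497 m⁴.
Centre of pressure: y_p = y_c + I_c/(y_c·A) = 2.20667 + 3.45497/(2.20667 × 5.8517) = 2.20667 + 0.267562 = 2.47423 m along the plane.
The resultant acts 1.08667 + 0.267562 = 1.35423 m (along the plate) below the hinge at the top edge, so the moment about the hinge is M = F × 1.35423 = 99.8207 × 1.35423 = 135.18 kN·m.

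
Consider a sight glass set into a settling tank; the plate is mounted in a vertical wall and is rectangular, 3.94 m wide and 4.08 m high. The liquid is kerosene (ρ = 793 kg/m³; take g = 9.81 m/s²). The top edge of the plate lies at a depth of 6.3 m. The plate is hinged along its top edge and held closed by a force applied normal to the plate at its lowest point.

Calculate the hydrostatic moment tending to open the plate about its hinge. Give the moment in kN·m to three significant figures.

M ≈ 2300 kN·m

γ = ρg = 793 × 9.81 / 1000 = 7.77933 kN/m³.
The centroid lies 4.08/2 = 2.04 m below the top edge, so the centroid depth is h_c = 6.3 + 2.04 = 8.34 m.
A = 3.94 × 4.08 = 16.0752 m².
Resultant F = γ·h_c·A = 7.77933 × 8.34 × 16.0752 = 1042.95 kN.
I_c = b·h³/12 = 3.94 × 4.08³/12 = 22.2995 m⁴.
Centre of pressure: y_p = y_c + I_c/(y_c·A) = 8.34 + 22.2995/(8.34 × 16.0752) = 8.34 + 0.166331 = 8.50633 m along the plane.
The resultant acts 2.04 + 0.166331 = 2.20633 m (along the plate) below the hinge at the top edge, so the moment about the hinge is M = F × 2.20633 = 1042.95 × 2.20633 = 2301.09 kN·m.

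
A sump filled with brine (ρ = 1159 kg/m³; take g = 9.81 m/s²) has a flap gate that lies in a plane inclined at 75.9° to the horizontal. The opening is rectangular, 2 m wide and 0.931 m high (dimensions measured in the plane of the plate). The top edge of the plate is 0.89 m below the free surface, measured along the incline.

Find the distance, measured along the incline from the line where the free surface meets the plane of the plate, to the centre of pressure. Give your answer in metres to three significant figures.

γ = ρg = 1159 × 9.81 / 1000 = 11.36979 kN/m³.
Let θ = 75.9° be the plate's angle to the horizontal; measure y along the incline from where the plane meets the free surface. Vertical depth h = y·sinθ with sinθ = 0.969872.
The centroid lies 0.931/2 = 0.4655 m below the top edge, so y_c = 0.89 + 0.4655 = 1.3555 m and h_c = 1.3555 × 0.969872 = 1.31466 m.
A = 2 × 0.931 = 1.862 m².
Resultant F = γ·h_c·A = 11.36979 × 1.31466 × 1.862 = 27.8321 kN.
I_c = b·h³/12 = 2 × 0.931³/12 = 0.134492 m⁴.
Centre of pressure: y_p = y_c + I_c/(y_c·A) = 1.3555 + 0.134492/(1.3555 × 1.862) = 1.3555 + 0.0532865 = 1.40879 m along the plane.

y_p = 1.41 m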